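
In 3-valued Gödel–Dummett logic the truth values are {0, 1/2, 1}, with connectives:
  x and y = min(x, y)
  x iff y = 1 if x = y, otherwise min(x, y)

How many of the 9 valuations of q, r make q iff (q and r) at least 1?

6

q = 0, r = 0 ↦ 1  ≥
q = 0, r = 1/2 ↦ 1  ≥
q = 0, r = 1 ↦ 1  ≥
q = 1/2, r = 0 ↦ 0  <
q = 1/2, r = 1/2 ↦ 1  ≥
q = 1/2, r = 1 ↦ 1  ≥
q = 1, r = 0 ↦ 0  <
q = 1, r = 1/2 ↦ 1/2  <
q = 1, r = 1 ↦ 1  ≥
So 6 of the 9 assignments meet the threshold.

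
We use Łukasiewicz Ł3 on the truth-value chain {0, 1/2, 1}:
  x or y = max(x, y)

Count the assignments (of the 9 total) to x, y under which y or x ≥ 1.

x = 0, y = 0 ↦ 0  <
x = 0, y = 1/2 ↦ 1/2  <
x = 0, y = 1 ↦ 1  ≥
x = 1/2, y = 0 ↦ 1/2  <
x = 1/2, y = 1/2 ↦ 1/2  <
x = 1/2, y = 1 ↦ 1  ≥
x = 1, y = 0 ↦ 1  ≥
x = 1, y = 1/2 ↦ 1  ≥
x = 1, y = 1 ↦ 1  ≥
So 5 of the 9 assignments meet the threshold.

5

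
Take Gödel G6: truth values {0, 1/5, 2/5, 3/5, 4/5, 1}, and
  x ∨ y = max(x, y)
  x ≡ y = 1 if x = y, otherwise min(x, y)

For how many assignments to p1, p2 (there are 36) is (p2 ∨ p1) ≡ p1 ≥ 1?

21

value 1: 21 assignments (counts)
value 4/5: 1 assignment
value 3/5: 2 assignments
value 2/5: 3 assignments
value 1/5: 4 assignments
value 0: 5 assignments
So 21 of the 36 assignments meet the threshold.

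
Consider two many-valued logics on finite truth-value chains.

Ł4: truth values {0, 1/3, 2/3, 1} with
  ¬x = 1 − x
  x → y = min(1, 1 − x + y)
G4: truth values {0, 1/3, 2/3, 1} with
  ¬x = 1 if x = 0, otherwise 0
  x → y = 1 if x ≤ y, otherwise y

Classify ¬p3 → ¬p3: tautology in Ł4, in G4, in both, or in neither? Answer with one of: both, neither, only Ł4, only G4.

In Ł4: every assignment gives 1 — tautology.
In G4: every assignment gives 1 — tautology.

both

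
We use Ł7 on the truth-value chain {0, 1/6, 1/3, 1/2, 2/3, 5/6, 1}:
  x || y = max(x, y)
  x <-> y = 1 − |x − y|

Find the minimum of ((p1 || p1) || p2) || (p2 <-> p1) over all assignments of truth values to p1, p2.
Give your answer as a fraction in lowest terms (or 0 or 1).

Take p1 = 0, p2 = 1/2:
p1 || p1 = 0 || 0 = 0
(p1 || p1) || p2 = 0 || 1/2 = 1/2
p2 <-> p1 = 1/2 <-> 0 = 1/2
((p1 || p1) || p2) || (p2 <-> p1) = 1/2 || 1/2 = 1/2
No assignment yields a value below 1/2, so this is the minimum.

1/2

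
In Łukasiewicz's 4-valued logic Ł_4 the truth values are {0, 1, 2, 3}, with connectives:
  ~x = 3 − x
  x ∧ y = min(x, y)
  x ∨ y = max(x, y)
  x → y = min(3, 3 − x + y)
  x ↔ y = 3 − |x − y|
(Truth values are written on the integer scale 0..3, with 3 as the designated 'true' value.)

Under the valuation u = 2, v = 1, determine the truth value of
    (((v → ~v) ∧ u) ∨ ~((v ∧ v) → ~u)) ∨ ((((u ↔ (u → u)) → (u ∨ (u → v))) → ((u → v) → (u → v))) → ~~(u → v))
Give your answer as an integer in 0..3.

~v = ~1 = 2
v → ~v = 1 → 2 = 3
(v → ~v) ∧ u = 3 ∧ 2 = 2
v ∧ v = 1 ∧ 1 = 1
~u = ~2 = 1
(v ∧ v) → ~u = 1 → 1 = 3
~((v ∧ v) → ~u) = ~3 = 0
((v → ~v) ∧ u) ∨ ~((v ∧ v) → ~u) = 2 ∨ 0 = 2
u → u = 2 → 2 = 3
u ↔ (u → u) = 2 ↔ 3 = 2
u → v = 2 → 1 = 2
u ∨ (u → v) = 2 ∨ 2 = 2
(u ↔ (u → u)) → (u ∨ (u → v)) = 2 → 2 = 3
u → v = 2 → 1 = 2
u → v = 2 → 1 = 2
(u → v) → (u → v) = 2 → 2 = 3
((u ↔ (u → u)) → (u ∨ (u → v))) → ((u → v) → (u → v)) = 3 → 3 = 3
u → v = 2 → 1 = 2
~(u → v) = ~2 = 1
~~(u → v) = ~1 = 2
(((u ↔ (u → u)) → (u ∨ (u → v))) → ((u → v) → (u → v))) → ~~(u → v) = 3 → 2 = 2
(((v → ~v) ∧ u) ∨ ~((v ∧ v) → ~u)) ∨ ((((u ↔ (u → u)) → (u ∨ (u → v))) → ((u → v) → (u → v))) → ~~(u → v)) = 2 ∨ 2 = 2

2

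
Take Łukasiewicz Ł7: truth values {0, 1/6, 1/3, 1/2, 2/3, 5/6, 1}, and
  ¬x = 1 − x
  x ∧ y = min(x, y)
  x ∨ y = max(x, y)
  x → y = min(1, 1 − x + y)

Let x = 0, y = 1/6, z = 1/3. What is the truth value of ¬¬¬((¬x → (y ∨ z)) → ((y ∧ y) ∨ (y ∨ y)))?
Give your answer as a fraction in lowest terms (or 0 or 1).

¬x = ¬0 = 1
y ∨ z = 1/6 ∨ 1/3 = 1/3
¬x → (y ∨ z) = 1 → 1/3 = 1/3
y ∧ y = 1/6 ∧ 1/6 = 1/6
y ∨ y = 1/6 ∨ 1/6 = 1/6
(y ∧ y) ∨ (y ∨ y) = 1/6 ∨ 1/6 = 1/6
(¬x → (y ∨ z)) → ((y ∧ y) ∨ (y ∨ y)) = 1/3 → 1/6 = 5/6
¬((¬x → (y ∨ z)) → ((y ∧ y) ∨ (y ∨ y))) = ¬5/6 = 1/6
¬¬((¬x → (y ∨ z)) → ((y ∧ y) ∨ (y ∨ y))) = ¬1/6 = 5/6
¬¬¬((¬x → (y ∨ z)) → ((y ∧ y) ∨ (y ∨ y))) = ¬5/6 = 1/6

1/6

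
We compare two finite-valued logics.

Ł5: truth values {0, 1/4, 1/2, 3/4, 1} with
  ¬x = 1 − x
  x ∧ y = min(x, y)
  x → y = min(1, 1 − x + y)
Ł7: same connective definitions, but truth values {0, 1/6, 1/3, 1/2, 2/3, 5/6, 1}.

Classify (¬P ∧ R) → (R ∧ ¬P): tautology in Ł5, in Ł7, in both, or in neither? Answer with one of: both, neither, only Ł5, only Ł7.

In Ł5: every assignment gives 1 — tautology.
In Ł7: every assignment gives 1 — tautology.

both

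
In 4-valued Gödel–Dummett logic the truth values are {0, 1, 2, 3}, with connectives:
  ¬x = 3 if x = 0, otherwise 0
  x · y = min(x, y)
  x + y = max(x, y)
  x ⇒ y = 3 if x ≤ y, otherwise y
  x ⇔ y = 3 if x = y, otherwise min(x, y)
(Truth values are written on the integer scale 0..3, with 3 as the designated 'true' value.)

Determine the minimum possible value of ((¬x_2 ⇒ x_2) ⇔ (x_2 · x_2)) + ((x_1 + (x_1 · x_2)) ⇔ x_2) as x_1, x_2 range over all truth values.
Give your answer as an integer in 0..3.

1

Take x_1 = 0, x_2 = 1:
¬x_2 = ¬1 = 0
¬x_2 ⇒ x_2 = 0 ⇒ 1 = 3
x_2 · x_2 = 1 · 1 = 1
(¬x_2 ⇒ x_2) ⇔ (x_2 · x_2) = 3 ⇔ 1 = 1
x_1 · x_2 = 0 · 1 = 0
x_1 + (x_1 · x_2) = 0 + 0 = 0
(x_1 + (x_1 · x_2)) ⇔ x_2 = 0 ⇔ 1 = 0
((¬x_2 ⇒ x_2) ⇔ (x_2 · x_2)) + ((x_1 + (x_1 · x_2)) ⇔ x_2) = 1 + 0 = 1
No assignment yields a value below 1, so this is the minimum.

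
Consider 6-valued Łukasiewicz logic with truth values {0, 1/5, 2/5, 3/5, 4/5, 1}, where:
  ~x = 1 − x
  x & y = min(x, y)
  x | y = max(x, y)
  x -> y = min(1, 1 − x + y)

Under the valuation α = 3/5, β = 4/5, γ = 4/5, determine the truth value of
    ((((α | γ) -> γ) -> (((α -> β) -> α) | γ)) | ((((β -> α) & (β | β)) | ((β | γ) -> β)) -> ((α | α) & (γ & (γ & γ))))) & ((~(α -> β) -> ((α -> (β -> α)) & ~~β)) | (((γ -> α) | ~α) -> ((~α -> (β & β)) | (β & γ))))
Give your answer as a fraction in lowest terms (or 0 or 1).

α | γ = 3/5 | 4/5 = 4/5
(α | γ) -> γ = 4/5 -> 4/5 = 1
α -> β = 3/5 -> 4/5 = 1
(α -> β) -> α = 1 -> 3/5 = 3/5
((α -> β) -> α) | γ = 3/5 | 4/5 = 4/5
((α | γ) -> γ) -> (((α -> β) -> α) | γ) = 1 -> 4/5 = 4/5
β -> α = 4/5 -> 3/5 = 4/5
β | β = 4/5 | 4/5 = 4/5
(β -> α) & (β | β) = 4/5 & 4/5 = 4/5
β | γ = 4/5 | 4/5 = 4/5
(β | γ) -> β = 4/5 -> 4/5 = 1
((β -> α) & (β | β)) | ((β | γ) -> β) = 4/5 | 1 = 1
α | α = 3/5 | 3/5 = 3/5
γ & γ = 4/5 & 4/5 = 4/5
γ & (γ & γ) = 4/5 & 4/5 = 4/5
(α | α) & (γ & (γ & γ)) = 3/5 & 4/5 = 3/5
(((β -> α) & (β | β)) | ((β | γ) -> β)) -> ((α | α) & (γ & (γ & γ))) = 1 -> 3/5 = 3/5
(((α | γ) -> γ) -> (((α -> β) -> α) | γ)) | ((((β -> α) & (β | β)) | ((β | γ) -> β)) -> ((α | α) & (γ & (γ & γ)))) = 4/5 | 3/5 = 4/5
α -> β = 3/5 -> 4/5 = 1
~(α -> β) = ~1 = 0
β -> α = 4/5 -> 3/5 = 4/5
α -> (β -> α) = 3/5 -> 4/5 = 1
~β = ~4/5 = 1/5
~~β = ~1/5 = 4/5
(α -> (β -> α)) & ~~β = 1 & 4/5 = 4/5
~(α -> β) -> ((α -> (β -> α)) & ~~β) = 0 -> 4/5 = 1
γ -> α = 4/5 -> 3/5 = 4/5
~α = ~3/5 = 2/5
(γ -> α) | ~α = 4/5 | 2/5 = 4/5
~α = ~3/5 = 2/5
β & β = 4/5 & 4/5 = 4/5
~α -> (β & β) = 2/5 -> 4/5 = 1
β & γ = 4/5 & 4/5 = 4/5
(~α -> (β & β)) | (β & γ) = 1 | 4/5 = 1
((γ -> α) | ~α) -> ((~α -> (β & β)) | (β & γ)) = 4/5 -> 1 = 1
(~(α -> β) -> ((α -> (β -> α)) & ~~β)) | (((γ -> α) | ~α) -> ((~α -> (β & β)) | (β & γ))) = 1 | 1 = 1
((((α | γ) -> γ) -> (((α -> β) -> α) | γ)) | ((((β -> α) & (β | β)) | ((β | γ) -> β)) -> ((α | α) & (γ & (γ & γ))))) & ((~(α -> β) -> ((α -> (β -> α)) & ~~β)) | (((γ -> α) | ~α) -> ((~α -> (β & β)) | (β & γ)))) = 4/5 & 1 = 4/5

4/5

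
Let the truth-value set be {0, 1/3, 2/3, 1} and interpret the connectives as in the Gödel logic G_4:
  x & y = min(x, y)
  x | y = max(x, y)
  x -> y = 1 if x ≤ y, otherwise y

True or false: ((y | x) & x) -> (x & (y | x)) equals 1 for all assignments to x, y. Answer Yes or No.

x = 0, y = 0 ↦ 1
x = 0, y = 1/3 ↦ 1
x = 0, y = 2/3 ↦ 1
x = 0, y = 1 ↦ 1
x = 1/3, y = 0 ↦ 1
x = 1/3, y = 1/3 ↦ 1
x = 1/3, y = 2/3 ↦ 1
x = 1/3, y = 1 ↦ 1
x = 2/3, y = 0 ↦ 1
x = 2/3, y = 1/3 ↦ 1
x = 2/3, y = 2/3 ↦ 1
x = 2/3, y = 1 ↦ 1
x = 1, y = 0 ↦ 1
x = 1, y = 1/3 ↦ 1
x = 1, y = 2/3 ↦ 1
x = 1, y = 1 ↦ 1
Every assignment gives a value ≥ 1.

Yes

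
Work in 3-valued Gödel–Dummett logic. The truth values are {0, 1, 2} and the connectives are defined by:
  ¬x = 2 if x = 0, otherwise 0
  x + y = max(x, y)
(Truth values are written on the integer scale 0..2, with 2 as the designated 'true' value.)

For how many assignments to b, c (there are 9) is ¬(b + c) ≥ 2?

b = 0, c = 0 ↦ 2  ≥
b = 0, c = 1 ↦ 0  <
b = 0, c = 2 ↦ 0  <
b = 1, c = 0 ↦ 0  <
b = 1, c = 1 ↦ 0  <
b = 1, c = 2 ↦ 0  <
b = 2, c = 0 ↦ 0  <
b = 2, c = 1 ↦ 0  <
b = 2, c = 2 ↦ 0  <
So 1 of the 9 assignments meets the threshold.

1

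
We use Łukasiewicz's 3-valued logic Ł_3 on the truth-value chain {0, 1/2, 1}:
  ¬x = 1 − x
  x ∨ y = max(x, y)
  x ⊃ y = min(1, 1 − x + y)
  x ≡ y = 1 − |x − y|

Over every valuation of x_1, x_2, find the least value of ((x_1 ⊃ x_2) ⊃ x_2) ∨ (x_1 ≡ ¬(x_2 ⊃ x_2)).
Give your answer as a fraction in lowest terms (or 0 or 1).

1/2

Take x_1 = 1/2, x_2 = 0:
x_1 ⊃ x_2 = 1/2 ⊃ 0 = 1/2
(x_1 ⊃ x_2) ⊃ x_2 = 1/2 ⊃ 0 = 1/2
x_2 ⊃ x_2 = 0 ⊃ 0 = 1
¬(x_2 ⊃ x_2) = ¬1 = 0
x_1 ≡ ¬(x_2 ⊃ x_2) = 1/2 ≡ 0 = 1/2
((x_1 ⊃ x_2) ⊃ x_2) ∨ (x_1 ≡ ¬(x_2 ⊃ x_2)) = 1/2 ∨ 1/2 = 1/2
No assignment yields a value below 1/2, so this is the minimum.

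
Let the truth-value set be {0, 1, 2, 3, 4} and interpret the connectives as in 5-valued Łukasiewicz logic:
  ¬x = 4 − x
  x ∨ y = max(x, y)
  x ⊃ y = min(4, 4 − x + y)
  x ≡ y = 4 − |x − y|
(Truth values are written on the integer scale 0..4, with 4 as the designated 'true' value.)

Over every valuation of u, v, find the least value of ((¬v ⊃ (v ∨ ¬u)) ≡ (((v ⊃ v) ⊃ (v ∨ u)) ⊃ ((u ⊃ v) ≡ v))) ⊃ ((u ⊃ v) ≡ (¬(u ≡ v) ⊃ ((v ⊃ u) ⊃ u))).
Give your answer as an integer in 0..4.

2

Take u = 4, v = 2:
¬v = ¬2 = 2
¬u = ¬4 = 0
v ∨ ¬u = 2 ∨ 0 = 2
¬v ⊃ (v ∨ ¬u) = 2 ⊃ 2 = 4
v ⊃ v = 2 ⊃ 2 = 4
v ∨ u = 2 ∨ 4 = 4
(v ⊃ v) ⊃ (v ∨ u) = 4 ⊃ 4 = 4
u ⊃ v = 4 ⊃ 2 = 2
(u ⊃ v) ≡ v = 2 ≡ 2 = 4
((v ⊃ v) ⊃ (v ∨ u)) ⊃ ((u ⊃ v) ≡ v) = 4 ⊃ 4 = 4
(¬v ⊃ (v ∨ ¬u)) ≡ (((v ⊃ v) ⊃ (v ∨ u)) ⊃ ((u ⊃ v) ≡ v)) = 4 ≡ 4 = 4
u ⊃ v = 4 ⊃ 2 = 2
u ≡ v = 4 ≡ 2 = 2
¬(u ≡ v) = ¬2 = 2
v ⊃ u = 2 ⊃ 4 = 4
(v ⊃ u) ⊃ u = 4 ⊃ 4 = 4
¬(u ≡ v) ⊃ ((v ⊃ u) ⊃ u) = 2 ⊃ 4 = 4
(u ⊃ v) ≡ (¬(u ≡ v) ⊃ ((v ⊃ u) ⊃ u)) = 2 ≡ 4 = 2
((¬v ⊃ (v ∨ ¬u)) ≡ (((v ⊃ v) ⊃ (v ∨ u)) ⊃ ((u ⊃ v) ≡ v))) ⊃ ((u ⊃ v) ≡ (¬(u ≡ v) ⊃ ((v ⊃ u) ⊃ u))) = 4 ⊃ 2 = 2
No assignment yields a value below 2, so this is the minimum.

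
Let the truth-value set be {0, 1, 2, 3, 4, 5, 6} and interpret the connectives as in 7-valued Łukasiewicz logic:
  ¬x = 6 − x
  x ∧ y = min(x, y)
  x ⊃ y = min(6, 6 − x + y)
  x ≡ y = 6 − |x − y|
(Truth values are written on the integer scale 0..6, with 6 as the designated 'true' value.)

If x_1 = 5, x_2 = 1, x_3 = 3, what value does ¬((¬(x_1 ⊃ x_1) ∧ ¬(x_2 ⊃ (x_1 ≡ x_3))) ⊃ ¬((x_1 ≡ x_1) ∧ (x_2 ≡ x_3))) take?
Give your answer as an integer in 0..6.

x_1 ⊃ x_1 = 5 ⊃ 5 = 6
¬(x_1 ⊃ x_1) = ¬6 = 0
x_1 ≡ x_3 = 5 ≡ 3 = 4
x_2 ⊃ (x_1 ≡ x_3) = 1 ⊃ 4 = 6
¬(x_2 ⊃ (x_1 ≡ x_3)) = ¬6 = 0
¬(x_1 ⊃ x_1) ∧ ¬(x_2 ⊃ (x_1 ≡ x_3)) = 0 ∧ 0 = 0
x_1 ≡ x_1 = 5 ≡ 5 = 6
x_2 ≡ x_3 = 1 ≡ 3 = 4
(x_1 ≡ x_1) ∧ (x_2 ≡ x_3) = 6 ∧ 4 = 4
¬((x_1 ≡ x_1) ∧ (x_2 ≡ x_3)) = ¬4 = 2
(¬(x_1 ⊃ x_1) ∧ ¬(x_2 ⊃ (x_1 ≡ x_3))) ⊃ ¬((x_1 ≡ x_1) ∧ (x_2 ≡ x_3)) = 0 ⊃ 2 = 6
¬((¬(x_1 ⊃ x_1) ∧ ¬(x_2 ⊃ (x_1 ≡ x_3))) ⊃ ¬((x_1 ≡ x_1) ∧ (x_2 ≡ x_3))) = ¬6 = 0

0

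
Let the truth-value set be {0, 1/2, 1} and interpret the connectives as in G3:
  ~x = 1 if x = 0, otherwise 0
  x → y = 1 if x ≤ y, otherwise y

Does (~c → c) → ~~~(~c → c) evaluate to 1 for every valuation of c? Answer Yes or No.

No

Counterexample: take c = 1/2.
~c = ~1/2 = 0
~c → c = 0 → 1/2 = 1
~c = ~1/2 = 0
~c → c = 0 → 1/2 = 1
~(~c → c) = ~1 = 0
~~(~c → c) = ~0 = 1
~~~(~c → c) = ~1 = 0
(~c → c) → ~~~(~c → c) = 1 → 0 = 0
This gives 0 ≠ 1.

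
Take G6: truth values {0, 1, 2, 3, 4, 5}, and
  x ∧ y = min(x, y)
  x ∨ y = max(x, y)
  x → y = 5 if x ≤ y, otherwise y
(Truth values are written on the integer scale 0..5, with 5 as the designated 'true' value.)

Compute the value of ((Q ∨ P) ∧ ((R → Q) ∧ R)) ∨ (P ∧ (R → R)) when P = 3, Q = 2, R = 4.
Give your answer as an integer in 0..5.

3

Q ∨ P = 2 ∨ 3 = 3
R → Q = 4 → 2 = 2
(R → Q) ∧ R = 2 ∧ 4 = 2
(Q ∨ P) ∧ ((R → Q) ∧ R) = 3 ∧ 2 = 2
R → R = 4 → 4 = 5
P ∧ (R → R) = 3 ∧ 5 = 3
((Q ∨ P) ∧ ((R → Q) ∧ R)) ∨ (P ∧ (R → R)) = 2 ∨ 3 = 3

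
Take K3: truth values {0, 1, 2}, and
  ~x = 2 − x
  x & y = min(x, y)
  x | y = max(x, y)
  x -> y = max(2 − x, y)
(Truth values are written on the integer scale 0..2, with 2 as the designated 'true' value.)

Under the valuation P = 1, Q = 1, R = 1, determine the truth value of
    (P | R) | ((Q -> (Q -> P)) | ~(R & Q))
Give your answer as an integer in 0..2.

P | R = 1 | 1 = 1
Q -> P = 1 -> 1 = 1
Q -> (Q -> P) = 1 -> 1 = 1
R & Q = 1 & 1 = 1
~(R & Q) = ~1 = 1
(Q -> (Q -> P)) | ~(R & Q) = 1 | 1 = 1
(P | R) | ((Q -> (Q -> P)) | ~(R & Q)) = 1 | 1 = 1

1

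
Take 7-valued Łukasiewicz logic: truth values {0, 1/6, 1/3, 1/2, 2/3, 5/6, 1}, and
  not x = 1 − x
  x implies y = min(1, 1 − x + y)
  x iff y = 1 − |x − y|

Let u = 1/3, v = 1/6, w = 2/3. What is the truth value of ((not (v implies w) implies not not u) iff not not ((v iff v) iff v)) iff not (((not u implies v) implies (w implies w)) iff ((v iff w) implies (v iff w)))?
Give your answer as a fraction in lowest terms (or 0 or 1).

5/6

v implies w = 1/6 implies 2/3 = 1
not (v implies w) = not 1 = 0
not u = not 1/3 = 2/3
not not u = not 2/3 = 1/3
not (v implies w) implies not not u = 0 implies 1/3 = 1
v iff v = 1/6 iff 1/6 = 1
(v iff v) iff v = 1 iff 1/6 = 1/6
not ((v iff v) iff v) = not 1/6 = 5/6
not not ((v iff v) iff v) = not 5/6 = 1/6
(not (v implies w) implies not not u) iff not not ((v iff v) iff v) = 1 iff 1/6 = 1/6
not u = not 1/3 = 2/3
not u implies v = 2/3 implies 1/6 = 1/2
w implies w = 2/3 implies 2/3 = 1
(not u implies v) implies (w implies w) = 1/2 implies 1 = 1
v iff w = 1/6 iff 2/3 = 1/2
v iff w = 1/6 iff 2/3 = 1/2
(v iff w) implies (v iff w) = 1/2 implies 1/2 = 1
((not u implies v) implies (w implies w)) iff ((v iff w) implies (v iff w)) = 1 iff 1 = 1
not (((not u implies v) implies (w implies w)) iff ((v iff w) implies (v iff w))) = not 1 = 0
((not (v implies w) implies not not u) iff not not ((v iff v) iff v)) iff not (((not u implies v) implies (w implies w)) iff ((v iff w) implies (v iff w))) = 1/6 iff 0 = 5/6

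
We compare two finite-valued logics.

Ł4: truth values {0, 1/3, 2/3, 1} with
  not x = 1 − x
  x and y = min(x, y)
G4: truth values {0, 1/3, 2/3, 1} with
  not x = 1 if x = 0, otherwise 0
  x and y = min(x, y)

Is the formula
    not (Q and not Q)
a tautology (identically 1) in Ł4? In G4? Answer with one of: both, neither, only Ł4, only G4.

only G4

In Ł4: at Q = 1/3 the value is 2/3 — not a tautology.
In G4: every assignment gives 1 — tautology.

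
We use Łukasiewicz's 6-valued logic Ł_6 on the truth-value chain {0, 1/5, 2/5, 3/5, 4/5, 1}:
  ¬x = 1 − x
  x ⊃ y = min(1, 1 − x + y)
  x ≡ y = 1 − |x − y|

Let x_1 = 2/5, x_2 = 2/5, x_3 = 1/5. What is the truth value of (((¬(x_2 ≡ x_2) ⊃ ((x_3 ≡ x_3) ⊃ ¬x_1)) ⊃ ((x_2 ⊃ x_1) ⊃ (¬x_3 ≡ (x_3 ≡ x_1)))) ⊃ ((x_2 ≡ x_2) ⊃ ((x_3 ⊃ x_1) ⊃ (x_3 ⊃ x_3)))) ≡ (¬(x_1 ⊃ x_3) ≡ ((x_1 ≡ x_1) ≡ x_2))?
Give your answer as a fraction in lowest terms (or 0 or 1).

4/5

x_2 ≡ x_2 = 2/5 ≡ 2/5 = 1
¬(x_2 ≡ x_2) = ¬1 = 0
x_3 ≡ x_3 = 1/5 ≡ 1/5 = 1
¬x_1 = ¬2/5 = 3/5
(x_3 ≡ x_3) ⊃ ¬x_1 = 1 ⊃ 3/5 = 3/5
¬(x_2 ≡ x_2) ⊃ ((x_3 ≡ x_3) ⊃ ¬x_1) = 0 ⊃ 3/5 = 1
x_2 ⊃ x_1 = 2/5 ⊃ 2/5 = 1
¬x_3 = ¬1/5 = 4/5
x_3 ≡ x_1 = 1/5 ≡ 2/5 = 4/5
¬x_3 ≡ (x_3 ≡ x_1) = 4/5 ≡ 4/5 = 1
(x_2 ⊃ x_1) ⊃ (¬x_3 ≡ (x_3 ≡ x_1)) = 1 ⊃ 1 = 1
(¬(x_2 ≡ x_2) ⊃ ((x_3 ≡ x_3) ⊃ ¬x_1)) ⊃ ((x_2 ⊃ x_1) ⊃ (¬x_3 ≡ (x_3 ≡ x_1))) = 1 ⊃ 1 = 1
x_2 ≡ x_2 = 2/5 ≡ 2/5 = 1
x_3 ⊃ x_1 = 1/5 ⊃ 2/5 = 1
x_3 ⊃ x_3 = 1/5 ⊃ 1/5 = 1
(x_3 ⊃ x_1) ⊃ (x_3 ⊃ x_3) = 1 ⊃ 1 = 1
(x_2 ≡ x_2) ⊃ ((x_3 ⊃ x_1) ⊃ (x_3 ⊃ x_3)) = 1 ⊃ 1 = 1
((¬(x_2 ≡ x_2) ⊃ ((x_3 ≡ x_3) ⊃ ¬x_1)) ⊃ ((x_2 ⊃ x_1) ⊃ (¬x_3 ≡ (x_3 ≡ x_1)))) ⊃ ((x_2 ≡ x_2) ⊃ ((x_3 ⊃ x_1) ⊃ (x_3 ⊃ x_3))) = 1 ⊃ 1 = 1
x_1 ⊃ x_3 = 2/5 ⊃ 1/5 = 4/5
¬(x_1 ⊃ x_3) = ¬4/5 = 1/5
x_1 ≡ x_1 = 2/5 ≡ 2/5 = 1
(x_1 ≡ x_1) ≡ x_2 = 1 ≡ 2/5 = 2/5
¬(x_1 ⊃ x_3) ≡ ((x_1 ≡ x_1) ≡ x_2) = 1/5 ≡ 2/5 = 4/5
(((¬(x_2 ≡ x_2) ⊃ ((x_3 ≡ x_3) ⊃ ¬x_1)) ⊃ ((x_2 ⊃ x_1) ⊃ (¬x_3 ≡ (x_3 ≡ x_1)))) ⊃ ((x_2 ≡ x_2) ⊃ ((x_3 ⊃ x_1) ⊃ (x_3 ⊃ x_3)))) ≡ (¬(x_1 ⊃ x_3) ≡ ((x_1 ≡ x_1) ≡ x_2)) = 1 ≡ 4/5 = 4/5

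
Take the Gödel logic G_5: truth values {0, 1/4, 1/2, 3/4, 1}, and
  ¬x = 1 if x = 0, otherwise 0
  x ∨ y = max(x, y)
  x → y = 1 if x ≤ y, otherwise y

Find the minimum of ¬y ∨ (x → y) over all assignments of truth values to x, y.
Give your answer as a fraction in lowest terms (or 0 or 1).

Take x = 1/2, y = 1/4:
¬y = ¬1/4 = 0
x → y = 1/2 → 1/4 = 1/4
¬y ∨ (x → y) = 0 ∨ 1/4 = 1/4
No assignment yields a value below 1/4, so this is the minimum.

1/4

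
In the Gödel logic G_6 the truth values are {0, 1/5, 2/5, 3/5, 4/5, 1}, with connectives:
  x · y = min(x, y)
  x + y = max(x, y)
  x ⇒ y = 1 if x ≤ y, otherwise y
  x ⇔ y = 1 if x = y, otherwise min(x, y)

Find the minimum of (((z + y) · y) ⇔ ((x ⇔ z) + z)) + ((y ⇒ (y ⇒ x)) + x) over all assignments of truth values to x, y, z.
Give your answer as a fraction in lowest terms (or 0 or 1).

1/5

Take x = 0, y = 1/5, z = 0:
z + y = 0 + 1/5 = 1/5
(z + y) · y = 1/5 · 1/5 = 1/5
x ⇔ z = 0 ⇔ 0 = 1
(x ⇔ z) + z = 1 + 0 = 1
((z + y) · y) ⇔ ((x ⇔ z) + z) = 1/5 ⇔ 1 = 1/5
y ⇒ x = 1/5 ⇒ 0 = 0
y ⇒ (y ⇒ x) = 1/5 ⇒ 0 = 0
(y ⇒ (y ⇒ x)) + x = 0 + 0 = 0
(((z + y) · y) ⇔ ((x ⇔ z) + z)) + ((y ⇒ (y ⇒ x)) + x) = 1/5 + 0 = 1/5
No assignment yields a value below 1/5, so this is the minimum.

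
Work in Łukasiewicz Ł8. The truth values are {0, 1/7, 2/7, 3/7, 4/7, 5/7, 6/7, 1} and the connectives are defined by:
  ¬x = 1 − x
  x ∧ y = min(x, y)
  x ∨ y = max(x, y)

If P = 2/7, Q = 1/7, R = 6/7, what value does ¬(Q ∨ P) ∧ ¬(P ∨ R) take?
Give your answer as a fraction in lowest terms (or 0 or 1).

Q ∨ P = 1/7 ∨ 2/7 = 2/7
¬(Q ∨ P) = ¬2/7 = 5/7
P ∨ R = 2/7 ∨ 6/7 = 6/7
¬(P ∨ R) = ¬6/7 = 1/7
¬(Q ∨ P) ∧ ¬(P ∨ R) = 5/7 ∧ 1/7 = 1/7

1/7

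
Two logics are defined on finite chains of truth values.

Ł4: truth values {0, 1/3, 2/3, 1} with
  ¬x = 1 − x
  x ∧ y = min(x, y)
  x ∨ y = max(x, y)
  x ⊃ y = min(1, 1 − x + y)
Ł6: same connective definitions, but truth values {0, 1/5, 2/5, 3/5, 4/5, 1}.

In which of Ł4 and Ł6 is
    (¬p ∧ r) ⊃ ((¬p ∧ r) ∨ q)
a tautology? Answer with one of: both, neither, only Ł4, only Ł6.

In Ł4: every assignment gives 1 — tautology.
In Ł6: every assignment gives 1 — tautology.

both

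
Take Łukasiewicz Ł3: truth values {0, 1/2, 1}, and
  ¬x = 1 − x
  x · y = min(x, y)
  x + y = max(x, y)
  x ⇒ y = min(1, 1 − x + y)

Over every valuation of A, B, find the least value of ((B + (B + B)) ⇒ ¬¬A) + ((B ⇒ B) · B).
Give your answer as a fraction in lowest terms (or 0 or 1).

Take A = 0, B = 1/2:
B + B = 1/2 + 1/2 = 1/2
B + (B + B) = 1/2 + 1/2 = 1/2
¬A = ¬0 = 1
¬¬A = ¬1 = 0
(B + (B + B)) ⇒ ¬¬A = 1/2 ⇒ 0 = 1/2
B ⇒ B = 1/2 ⇒ 1/2 = 1
(B ⇒ B) · B = 1 · 1/2 = 1/2
((B + (B + B)) ⇒ ¬¬A) + ((B ⇒ B) · B) = 1/2 + 1/2 = 1/2
No assignment yields a value below 1/2, so this is the minimum.

1/2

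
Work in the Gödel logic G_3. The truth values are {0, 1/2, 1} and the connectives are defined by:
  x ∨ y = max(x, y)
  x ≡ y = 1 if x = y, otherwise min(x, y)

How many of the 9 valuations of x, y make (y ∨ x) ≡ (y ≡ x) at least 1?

x = 0, y = 0 ↦ 0  <
x = 0, y = 1/2 ↦ 0  <
x = 0, y = 1 ↦ 0  <
x = 1/2, y = 0 ↦ 0  <
x = 1/2, y = 1/2 ↦ 1/2  <
x = 1/2, y = 1 ↦ 1/2  <
x = 1, y = 0 ↦ 0  <
x = 1, y = 1/2 ↦ 1/2  <
x = 1, y = 1 ↦ 1  ≥
So 1 of the 9 assignments meets the threshold.

1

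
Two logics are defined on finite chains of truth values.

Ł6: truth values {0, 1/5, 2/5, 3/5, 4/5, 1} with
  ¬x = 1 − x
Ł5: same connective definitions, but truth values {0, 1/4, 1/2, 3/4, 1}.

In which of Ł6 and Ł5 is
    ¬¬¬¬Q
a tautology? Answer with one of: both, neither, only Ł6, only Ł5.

In Ł6: at Q = 0 the value is 0 — not a tautology.
In Ł5: at Q = 0 the value is 0 — not a tautology.

neither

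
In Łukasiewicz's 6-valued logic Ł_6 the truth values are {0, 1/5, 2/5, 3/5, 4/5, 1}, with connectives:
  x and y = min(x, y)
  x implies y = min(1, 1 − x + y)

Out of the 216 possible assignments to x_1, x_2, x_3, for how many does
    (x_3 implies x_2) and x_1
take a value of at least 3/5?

90

value 1: 21 assignments (counts)
value 4/5: 31 assignments (counts)
value 3/5: 38 assignments (counts)
value 2/5: 42 assignments
value 1/5: 43 assignments
value 0: 41 assignments
So 90 of the 216 assignments meet the threshold.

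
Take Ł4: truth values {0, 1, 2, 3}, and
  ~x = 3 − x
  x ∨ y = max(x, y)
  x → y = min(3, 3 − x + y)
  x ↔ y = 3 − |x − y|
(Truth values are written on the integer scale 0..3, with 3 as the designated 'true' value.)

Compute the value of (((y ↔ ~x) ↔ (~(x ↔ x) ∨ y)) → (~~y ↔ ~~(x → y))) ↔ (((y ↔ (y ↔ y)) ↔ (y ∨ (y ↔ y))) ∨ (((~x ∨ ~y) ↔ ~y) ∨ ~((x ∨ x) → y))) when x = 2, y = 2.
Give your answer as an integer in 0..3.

~x = ~2 = 1
y ↔ ~x = 2 ↔ 1 = 2
x ↔ x = 2 ↔ 2 = 3
~(x ↔ x) = ~3 = 0
~(x ↔ x) ∨ y = 0 ∨ 2 = 2
(y ↔ ~x) ↔ (~(x ↔ x) ∨ y) = 2 ↔ 2 = 3
~y = ~2 = 1
~~y = ~1 = 2
x → y = 2 → 2 = 3
~(x → y) = ~3 = 0
~~(x → y) = ~0 = 3
~~y ↔ ~~(x → y) = 2 ↔ 3 = 2
((y ↔ ~x) ↔ (~(x ↔ x) ∨ y)) → (~~y ↔ ~~(x → y)) = 3 → 2 = 2
y ↔ y = 2 ↔ 2 = 3
y ↔ (y ↔ y) = 2 ↔ 3 = 2
y ↔ y = 2 ↔ 2 = 3
y ∨ (y ↔ y) = 2 ∨ 3 = 3
(y ↔ (y ↔ y)) ↔ (y ∨ (y ↔ y)) = 2 ↔ 3 = 2
~x = ~2 = 1
~y = ~2 = 1
~x ∨ ~y = 1 ∨ 1 = 1
~y = ~2 = 1
(~x ∨ ~y) ↔ ~y = 1 ↔ 1 = 3
x ∨ x = 2 ∨ 2 = 2
(x ∨ x) → y = 2 → 2 = 3
~((x ∨ x) → y) = ~3 = 0
((~x ∨ ~y) ↔ ~y) ∨ ~((x ∨ x) → y) = 3 ∨ 0 = 3
((y ↔ (y ↔ y)) ↔ (y ∨ (y ↔ y))) ∨ (((~x ∨ ~y) ↔ ~y) ∨ ~((x ∨ x) → y)) = 2 ∨ 3 = 3
(((y ↔ ~x) ↔ (~(x ↔ x) ∨ y)) → (~~y ↔ ~~(x → y))) ↔ (((y ↔ (y ↔ y)) ↔ (y ∨ (y ↔ y))) ∨ (((~x ∨ ~y) ↔ ~y) ∨ ~((x ∨ x) → y))) = 2 ↔ 3 = 2

2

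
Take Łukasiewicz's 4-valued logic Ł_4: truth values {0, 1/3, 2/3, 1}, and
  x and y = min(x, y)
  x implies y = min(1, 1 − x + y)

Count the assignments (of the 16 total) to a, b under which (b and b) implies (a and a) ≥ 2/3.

13

a = 0, b = 0 ↦ 1  ≥
a = 0, b = 1/3 ↦ 2/3  ≥
a = 0, b = 2/3 ↦ 1/3  <
a = 0, b = 1 ↦ 0  <
a = 1/3, b = 0 ↦ 1  ≥
a = 1/3, b = 1/3 ↦ 1  ≥
a = 1/3, b = 2/3 ↦ 2/3  ≥
a = 1/3, b = 1 ↦ 1/3  <
a = 2/3, b = 0 ↦ 1  ≥
a = 2/3, b = 1/3 ↦ 1  ≥
a = 2/3, b = 2/3 ↦ 1  ≥
a = 2/3, b = 1 ↦ 2/3  ≥
a = 1, b = 0 ↦ 1  ≥
a = 1, b = 1/3 ↦ 1  ≥
a = 1, b = 2/3 ↦ 1  ≥
a = 1, b = 1 ↦ 1  ≥
So 13 of the 16 assignments meet the threshold.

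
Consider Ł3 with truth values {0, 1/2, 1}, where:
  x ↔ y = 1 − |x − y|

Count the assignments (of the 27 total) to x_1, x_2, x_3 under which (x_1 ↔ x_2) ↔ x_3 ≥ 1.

9

value 1: 9 assignments (counts)
value 1/2: 13 assignments
value 0: 5 assignments
So 9 of the 27 assignments meet the threshold.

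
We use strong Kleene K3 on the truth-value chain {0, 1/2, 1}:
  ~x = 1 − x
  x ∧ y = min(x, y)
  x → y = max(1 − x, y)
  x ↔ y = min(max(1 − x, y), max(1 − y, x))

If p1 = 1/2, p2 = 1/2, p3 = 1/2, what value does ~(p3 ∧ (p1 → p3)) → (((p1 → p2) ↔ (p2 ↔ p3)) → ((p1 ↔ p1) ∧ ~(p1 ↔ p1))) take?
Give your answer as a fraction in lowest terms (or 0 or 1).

p1 → p3 = 1/2 → 1/2 = 1/2
p3 ∧ (p1 → p3) = 1/2 ∧ 1/2 = 1/2
~(p3 ∧ (p1 → p3)) = ~1/2 = 1/2
p1 → p2 = 1/2 → 1/2 = 1/2
p2 ↔ p3 = 1/2 ↔ 1/2 = 1/2
(p1 → p2) ↔ (p2 ↔ p3) = 1/2 ↔ 1/2 = 1/2
p1 ↔ p1 = 1/2 ↔ 1/2 = 1/2
p1 ↔ p1 = 1/2 ↔ 1/2 = 1/2
~(p1 ↔ p1) = ~1/2 = 1/2
(p1 ↔ p1) ∧ ~(p1 ↔ p1) = 1/2 ∧ 1/2 = 1/2
((p1 → p2) ↔ (p2 ↔ p3)) → ((p1 ↔ p1) ∧ ~(p1 ↔ p1)) = 1/2 → 1/2 = 1/2
~(p3 ∧ (p1 → p3)) → (((p1 → p2) ↔ (p2 ↔ p3)) → ((p1 ↔ p1) ∧ ~(p1 ↔ p1))) = 1/2 → 1/2 = 1/2

1/2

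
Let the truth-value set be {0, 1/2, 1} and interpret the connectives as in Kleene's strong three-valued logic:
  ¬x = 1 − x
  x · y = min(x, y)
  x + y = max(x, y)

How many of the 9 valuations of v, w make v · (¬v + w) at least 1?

v = 0, w = 0 ↦ 0  <
v = 0, w = 1/2 ↦ 0  <
v = 0, w = 1 ↦ 0  <
v = 1/2, w = 0 ↦ 1/2  <
v = 1/2, w = 1/2 ↦ 1/2  <
v = 1/2, w = 1 ↦ 1/2  <
v = 1, w = 0 ↦ 0  <
v = 1, w = 1/2 ↦ 1/2  <
v = 1, w = 1 ↦ 1  ≥
So 1 of the 9 assignments meets the threshold.

1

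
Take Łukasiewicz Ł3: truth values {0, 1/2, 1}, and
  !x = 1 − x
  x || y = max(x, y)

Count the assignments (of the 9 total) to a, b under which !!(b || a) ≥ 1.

5

a = 0, b = 0 ↦ 0  <
a = 0, b = 1/2 ↦ 1/2  <
a = 0, b = 1 ↦ 1  ≥
a = 1/2, b = 0 ↦ 1/2  <
a = 1/2, b = 1/2 ↦ 1/2  <
a = 1/2, b = 1 ↦ 1  ≥
a = 1, b = 0 ↦ 1  ≥
a = 1, b = 1/2 ↦ 1  ≥
a = 1, b = 1 ↦ 1  ≥
So 5 of the 9 assignments meet the threshold.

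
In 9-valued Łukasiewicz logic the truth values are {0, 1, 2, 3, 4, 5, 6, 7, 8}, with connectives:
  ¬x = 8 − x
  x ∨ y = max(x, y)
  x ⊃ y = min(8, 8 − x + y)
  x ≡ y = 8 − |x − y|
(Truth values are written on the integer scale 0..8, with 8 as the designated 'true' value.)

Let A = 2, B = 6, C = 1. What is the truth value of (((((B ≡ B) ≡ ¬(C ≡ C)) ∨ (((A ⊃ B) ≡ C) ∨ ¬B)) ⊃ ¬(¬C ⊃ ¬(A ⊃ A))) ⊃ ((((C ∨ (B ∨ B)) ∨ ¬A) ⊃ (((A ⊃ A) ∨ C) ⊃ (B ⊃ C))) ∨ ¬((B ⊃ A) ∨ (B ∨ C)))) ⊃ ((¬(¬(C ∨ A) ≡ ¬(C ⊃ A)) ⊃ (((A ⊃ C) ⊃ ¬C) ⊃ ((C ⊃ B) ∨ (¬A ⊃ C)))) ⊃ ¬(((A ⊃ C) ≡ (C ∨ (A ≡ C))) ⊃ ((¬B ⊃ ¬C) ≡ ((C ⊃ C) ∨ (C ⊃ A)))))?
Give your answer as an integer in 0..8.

B ≡ B = 6 ≡ 6 = 8
C ≡ C = 1 ≡ 1 = 8
¬(C ≡ C) = ¬8 = 0
(B ≡ B) ≡ ¬(C ≡ C) = 8 ≡ 0 = 0
A ⊃ B = 2 ⊃ 6 = 8
(A ⊃ B) ≡ C = 8 ≡ 1 = 1
¬B = ¬6 = 2
((A ⊃ B) ≡ C) ∨ ¬B = 1 ∨ 2 = 2
((B ≡ B) ≡ ¬(C ≡ C)) ∨ (((A ⊃ B) ≡ C) ∨ ¬B) = 0 ∨ 2 = 2
¬C = ¬1 = 7
A ⊃ A = 2 ⊃ 2 = 8
¬(A ⊃ A) = ¬8 = 0
¬C ⊃ ¬(A ⊃ A) = 7 ⊃ 0 = 1
¬(¬C ⊃ ¬(A ⊃ A)) = ¬1 = 7
(((B ≡ B) ≡ ¬(C ≡ C)) ∨ (((A ⊃ B) ≡ C) ∨ ¬B)) ⊃ ¬(¬C ⊃ ¬(A ⊃ A)) = 2 ⊃ 7 = 8
B ∨ B = 6 ∨ 6 = 6
C ∨ (B ∨ B) = 1 ∨ 6 = 6
¬A = ¬2 = 6
(C ∨ (B ∨ B)) ∨ ¬A = 6 ∨ 6 = 6
A ⊃ A = 2 ⊃ 2 = 8
(A ⊃ A) ∨ C = 8 ∨ 1 = 8
B ⊃ C = 6 ⊃ 1 = 3
((A ⊃ A) ∨ C) ⊃ (B ⊃ C) = 8 ⊃ 3 = 3
((C ∨ (B ∨ B)) ∨ ¬A) ⊃ (((A ⊃ A) ∨ C) ⊃ (B ⊃ C)) = 6 ⊃ 3 = 5
B ⊃ A = 6 ⊃ 2 = 4
B ∨ C = 6 ∨ 1 = 6
(B ⊃ A) ∨ (B ∨ C) = 4 ∨ 6 = 6
¬((B ⊃ A) ∨ (B ∨ C)) = ¬6 = 2
(((C ∨ (B ∨ B)) ∨ ¬A) ⊃ (((A ⊃ A) ∨ C) ⊃ (B ⊃ C))) ∨ ¬((B ⊃ A) ∨ (B ∨ C)) = 5 ∨ 2 = 5
((((B ≡ B) ≡ ¬(C ≡ C)) ∨ (((A ⊃ B) ≡ C) ∨ ¬B)) ⊃ ¬(¬C ⊃ ¬(A ⊃ A))) ⊃ ((((C ∨ (B ∨ B)) ∨ ¬A) ⊃ (((A ⊃ A) ∨ C) ⊃ (B ⊃ C))) ∨ ¬((B ⊃ A) ∨ (B ∨ C))) = 8 ⊃ 5 = 5
C ∨ A = 1 ∨ 2 = 2
¬(C ∨ A) = ¬2 = 6
C ⊃ A = 1 ⊃ 2 = 8
¬(C ⊃ A) = ¬8 = 0
¬(C ∨ A) ≡ ¬(C ⊃ A) = 6 ≡ 0 = 2
¬(¬(C ∨ A) ≡ ¬(C ⊃ A)) = ¬2 = 6
A ⊃ C = 2 ⊃ 1 = 7
¬C = ¬1 = 7
(A ⊃ C) ⊃ ¬C = 7 ⊃ 7 = 8
C ⊃ B = 1 ⊃ 6 = 8
¬A = ¬2 = 6
¬A ⊃ C = 6 ⊃ 1 = 3
(C ⊃ B) ∨ (¬A ⊃ C) = 8 ∨ 3 = 8
((A ⊃ C) ⊃ ¬C) ⊃ ((C ⊃ B) ∨ (¬A ⊃ C)) = 8 ⊃ 8 = 8
¬(¬(C ∨ A) ≡ ¬(C ⊃ A)) ⊃ (((A ⊃ C) ⊃ ¬C) ⊃ ((C ⊃ B) ∨ (¬A ⊃ C))) = 6 ⊃ 8 = 8
A ⊃ C = 2 ⊃ 1 = 7
A ≡ C = 2 ≡ 1 = 7
C ∨ (A ≡ C) = 1 ∨ 7 = 7
(A ⊃ C) ≡ (C ∨ (A ≡ C)) = 7 ≡ 7 = 8
¬B = ¬6 = 2
¬C = ¬1 = 7
¬B ⊃ ¬C = 2 ⊃ 7 = 8
C ⊃ C = 1 ⊃ 1 = 8
C ⊃ A = 1 ⊃ 2 = 8
(C ⊃ C) ∨ (C ⊃ A) = 8 ∨ 8 = 8
(¬B ⊃ ¬C) ≡ ((C ⊃ C) ∨ (C ⊃ A)) = 8 ≡ 8 = 8
((A ⊃ C) ≡ (C ∨ (A ≡ C))) ⊃ ((¬B ⊃ ¬C) ≡ ((C ⊃ C) ∨ (C ⊃ A))) = 8 ⊃ 8 = 8
¬(((A ⊃ C) ≡ (C ∨ (A ≡ C))) ⊃ ((¬B ⊃ ¬C) ≡ ((C ⊃ C) ∨ (C ⊃ A)))) = ¬8 = 0
(¬(¬(C ∨ A) ≡ ¬(C ⊃ A)) ⊃ (((A ⊃ C) ⊃ ¬C) ⊃ ((C ⊃ B) ∨ (¬A ⊃ C)))) ⊃ ¬(((A ⊃ C) ≡ (C ∨ (A ≡ C))) ⊃ ((¬B ⊃ ¬C) ≡ ((C ⊃ C) ∨ (C ⊃ A)))) = 8 ⊃ 0 = 0
(((((B ≡ B) ≡ ¬(C ≡ C)) ∨ (((A ⊃ B) ≡ C) ∨ ¬B)) ⊃ ¬(¬C ⊃ ¬(A ⊃ A))) ⊃ ((((C ∨ (B ∨ B)) ∨ ¬A) ⊃ (((A ⊃ A) ∨ C) ⊃ (B ⊃ C))) ∨ ¬((B ⊃ A) ∨ (B ∨ C)))) ⊃ ((¬(¬(C ∨ A) ≡ ¬(C ⊃ A)) ⊃ (((A ⊃ C) ⊃ ¬C) ⊃ ((C ⊃ B) ∨ (¬A ⊃ C)))) ⊃ ¬(((A ⊃ C) ≡ (C ∨ (A ≡ C))) ⊃ ((¬B ⊃ ¬C) ≡ ((C ⊃ C) ∨ (C ⊃ A))))) = 5 ⊃ 0 = 3

3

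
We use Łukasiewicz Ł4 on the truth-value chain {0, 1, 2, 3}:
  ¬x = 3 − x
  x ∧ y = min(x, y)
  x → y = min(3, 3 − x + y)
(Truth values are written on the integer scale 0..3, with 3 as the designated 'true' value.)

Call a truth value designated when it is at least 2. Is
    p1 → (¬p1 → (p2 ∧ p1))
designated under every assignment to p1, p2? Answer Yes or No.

p1 = 0, p2 = 0 ↦ 3
p1 = 0, p2 = 1 ↦ 3
p1 = 0, p2 = 2 ↦ 3
p1 = 0, p2 = 3 ↦ 3
p1 = 1, p2 = 0 ↦ 3
p1 = 1, p2 = 1 ↦ 3
p1 = 1, p2 = 2 ↦ 3
p1 = 1, p2 = 3 ↦ 3
p1 = 2, p2 = 0 ↦ 3
p1 = 2, p2 = 1 ↦ 3
p1 = 2, p2 = 2 ↦ 3
p1 = 2, p2 = 3 ↦ 3
p1 = 3, p2 = 0 ↦ 3
p1 = 3, p2 = 1 ↦ 3
p1 = 3, p2 = 2 ↦ 3
p1 = 3, p2 = 3 ↦ 3
Every assignment gives a value ≥ 2.

Yes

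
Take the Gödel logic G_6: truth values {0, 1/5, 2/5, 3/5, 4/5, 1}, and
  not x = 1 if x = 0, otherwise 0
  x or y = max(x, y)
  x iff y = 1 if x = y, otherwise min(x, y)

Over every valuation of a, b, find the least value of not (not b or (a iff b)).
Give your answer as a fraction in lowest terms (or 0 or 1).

Take a = 0, b = 0:
not b = not 0 = 1
a iff b = 0 iff 0 = 1
not b or (a iff b) = 1 or 1 = 1
not (not b or (a iff b)) = not 1 = 0
No assignment yields a value below 0, so this is the minimum.

0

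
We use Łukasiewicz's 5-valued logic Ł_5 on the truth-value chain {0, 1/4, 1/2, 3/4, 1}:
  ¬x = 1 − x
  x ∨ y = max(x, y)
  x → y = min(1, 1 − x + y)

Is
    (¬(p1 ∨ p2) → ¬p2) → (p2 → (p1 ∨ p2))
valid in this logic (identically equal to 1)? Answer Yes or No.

Yes

At p1 = 1/2, p2 = 1/2, for instance:
p1 ∨ p2 = 1/2 ∨ 1/2 = 1/2
¬(p1 ∨ p2) = ¬1/2 = 1/2
¬p2 = ¬1/2 = 1/2
¬(p1 ∨ p2) → ¬p2 = 1/2 → 1/2 = 1
p2 → (p1 ∨ p2) = 1/2 → 1/2 = 1
(¬(p1 ∨ p2) → ¬p2) → (p2 → (p1 ∨ p2)) = 1 → 1 = 1
and checking the remaining 24 assignments likewise gives ≥ 1 in every case.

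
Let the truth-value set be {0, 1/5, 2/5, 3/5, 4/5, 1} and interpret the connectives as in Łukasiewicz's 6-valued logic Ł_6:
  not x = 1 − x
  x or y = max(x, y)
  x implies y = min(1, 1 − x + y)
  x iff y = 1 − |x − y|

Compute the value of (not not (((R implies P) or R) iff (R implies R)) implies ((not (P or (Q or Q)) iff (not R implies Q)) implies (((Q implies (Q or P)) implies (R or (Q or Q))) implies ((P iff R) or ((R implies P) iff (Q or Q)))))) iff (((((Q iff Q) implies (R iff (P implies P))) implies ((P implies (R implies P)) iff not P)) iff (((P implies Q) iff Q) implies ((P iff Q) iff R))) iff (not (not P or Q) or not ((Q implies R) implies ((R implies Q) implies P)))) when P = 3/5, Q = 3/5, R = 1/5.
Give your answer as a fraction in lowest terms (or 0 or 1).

4/5

R implies P = 1/5 implies 3/5 = 1
(R implies P) or R = 1 or 1/5 = 1
R implies R = 1/5 implies 1/5 = 1
((R implies P) or R) iff (R implies R) = 1 iff 1 = 1
not (((R implies P) or R) iff (R implies R)) = not 1 = 0
not not (((R implies P) or R) iff (R implies R)) = not 0 = 1
Q or Q = 3/5 or 3/5 = 3/5
P or (Q or Q) = 3/5 or 3/5 = 3/5
not (P or (Q or Q)) = not 3/5 = 2/5
not R = not 1/5 = 4/5
not R implies Q = 4/5 implies 3/5 = 4/5
not (P or (Q or Q)) iff (not R implies Q) = 2/5 iff 4/5 = 3/5
Q or P = 3/5 or 3/5 = 3/5
Q implies (Q or P) = 3/5 implies 3/5 = 1
Q or Q = 3/5 or 3/5 = 3/5
R or (Q or Q) = 1/5 or 3/5 = 3/5
(Q implies (Q or P)) implies (R or (Q or Q)) = 1 implies 3/5 = 3/5
P iff R = 3/5 iff 1/5 = 3/5
R implies P = 1/5 implies 3/5 = 1
Q or Q = 3/5 or 3/5 = 3/5
(R implies P) iff (Q or Q) = 1 iff 3/5 = 3/5
(P iff R) or ((R implies P) iff (Q or Q)) = 3/5 or 3/5 = 3/5
((Q implies (Q or P)) implies (R or (Q or Q))) implies ((P iff R) or ((R implies P) iff (Q or Q))) = 3/5 implies 3/5 = 1
(not (P or (Q or Q)) iff (not R implies Q)) implies (((Q implies (Q or P)) implies (R or (Q or Q))) implies ((P iff R) or ((R implies P) iff (Q or Q)))) = 3/5 implies 1 = 1
not not (((R implies P) or R) iff (R implies R)) implies ((not (P or (Q or Q)) iff (not R implies Q)) implies (((Q implies (Q or P)) implies (R or (Q or Q))) implies ((P iff R) or ((R implies P) iff (Q or Q))))) = 1 implies 1 = 1
Q iff Q = 3/5 iff 3/5 = 1
P implies P = 3/5 implies 3/5 = 1
R iff (P implies P) = 1/5 iff 1 = 1/5
(Q iff Q) implies (R iff (P implies P)) = 1 implies 1/5 = 1/5
R implies P = 1/5 implies 3/5 = 1
P implies (R implies P) = 3/5 implies 1 = 1
not P = not 3/5 = 2/5
(P implies (R implies P)) iff not P = 1 iff 2/5 = 2/5
((Q iff Q) implies (R iff (P implies P))) implies ((P implies (R implies P)) iff not P) = 1/5 implies 2/5 = 1
P implies Q = 3/5 implies 3/5 = 1
(P implies Q) iff Q = 1 iff 3/5 = 3/5
P iff Q = 3/5 iff 3/5 = 1
(P iff Q) iff R = 1 iff 1/5 = 1/5
((P implies Q) iff Q) implies ((P iff Q) iff R) = 3/5 implies 1/5 = 3/5
(((Q iff Q) implies (R iff (P implies P))) implies ((P implies (R implies P)) iff not P)) iff (((P implies Q) iff Q) implies ((P iff Q) iff R)) = 1 iff 3/5 = 3/5
not P = not 3/5 = 2/5
not P or Q = 2/5 or 3/5 = 3/5
not (not P or Q) = not 3/5 = 2/5
Q implies R = 3/5 implies 1/5 = 3/5
R implies Q = 1/5 implies 3/5 = 1
(R implies Q) implies P = 1 implies 3/5 = 3/5
(Q implies R) implies ((R implies Q) implies P) = 3/5 implies 3/5 = 1
not ((Q implies R) implies ((R implies Q) implies P)) = not 1 = 0
not (not P or Q) or not ((Q implies R) implies ((R implies Q) implies P)) = 2/5 or 0 = 2/5
((((Q iff Q) implies (R iff (P implies P))) implies ((P implies (R implies P)) iff not P)) iff (((P implies Q) iff Q) implies ((P iff Q) iff R))) iff (not (not P or Q) or not ((Q implies R) implies ((R implies Q) implies P))) = 3/5 iff 2/5 = 4/5
(not not (((R implies P) or R) iff (R implies R)) implies ((not (P or (Q or Q)) iff (not R implies Q)) implies (((Q implies (Q or P)) implies (R or (Q or Q))) implies ((P iff R) or ((R implies P) iff (Q or Q)))))) iff (((((Q iff Q) implies (R iff (P implies P))) implies ((P implies (R implies P)) iff not P)) iff (((P implies Q) iff Q) implies ((P iff Q) iff R))) iff (not (not P or Q) or not ((Q implies R) implies ((R implies Q) implies P)))) = 1 iff 4/5 = 4/5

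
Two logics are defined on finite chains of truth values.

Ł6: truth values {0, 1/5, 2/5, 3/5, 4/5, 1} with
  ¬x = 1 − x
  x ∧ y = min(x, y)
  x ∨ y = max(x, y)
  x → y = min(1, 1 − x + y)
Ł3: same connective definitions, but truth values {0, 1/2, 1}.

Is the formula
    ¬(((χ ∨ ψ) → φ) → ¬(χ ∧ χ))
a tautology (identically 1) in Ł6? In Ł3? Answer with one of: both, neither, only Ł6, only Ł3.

neither

In Ł6: at φ = 0, ψ = 0, χ = 0 the value is 0 — not a tautology.
In Ł3: at φ = 0, ψ = 0, χ = 0 the value is 0 — not a tautology.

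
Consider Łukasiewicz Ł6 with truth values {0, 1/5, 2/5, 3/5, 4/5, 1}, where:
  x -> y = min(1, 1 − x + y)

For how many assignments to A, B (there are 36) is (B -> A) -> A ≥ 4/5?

20

value 1: 11 assignments (counts)
value 4/5: 9 assignments (counts)
value 3/5: 7 assignments
value 2/5: 5 assignments
value 1/5: 3 assignments
value 0: 1 assignment
So 20 of the 36 assignments meet the threshold.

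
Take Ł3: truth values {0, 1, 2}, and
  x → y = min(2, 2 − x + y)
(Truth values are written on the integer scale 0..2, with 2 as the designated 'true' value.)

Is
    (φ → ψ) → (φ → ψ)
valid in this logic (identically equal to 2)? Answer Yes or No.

φ = 0, ψ = 0 ↦ 2
φ = 0, ψ = 1 ↦ 2
φ = 0, ψ = 2 ↦ 2
φ = 1, ψ = 0 ↦ 2
φ = 1, ψ = 1 ↦ 2
φ = 1, ψ = 2 ↦ 2
φ = 2, ψ = 0 ↦ 2
φ = 2, ψ = 1 ↦ 2
φ = 2, ψ = 2 ↦ 2
Every assignment gives a value ≥ 2.

Yes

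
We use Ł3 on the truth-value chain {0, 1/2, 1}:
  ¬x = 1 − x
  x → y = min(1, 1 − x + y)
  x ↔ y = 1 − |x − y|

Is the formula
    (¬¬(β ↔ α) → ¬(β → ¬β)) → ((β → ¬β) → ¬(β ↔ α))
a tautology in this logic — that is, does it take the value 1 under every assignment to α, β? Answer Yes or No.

Yes

α = 0, β = 0 ↦ 1
α = 0, β = 1/2 ↦ 1
α = 0, β = 1 ↦ 1
α = 1/2, β = 0 ↦ 1
α = 1/2, β = 1/2 ↦ 1
α = 1/2, β = 1 ↦ 1
α = 1, β = 0 ↦ 1
α = 1, β = 1/2 ↦ 1
α = 1, β = 1 ↦ 1
Every assignment gives a value ≥ 1.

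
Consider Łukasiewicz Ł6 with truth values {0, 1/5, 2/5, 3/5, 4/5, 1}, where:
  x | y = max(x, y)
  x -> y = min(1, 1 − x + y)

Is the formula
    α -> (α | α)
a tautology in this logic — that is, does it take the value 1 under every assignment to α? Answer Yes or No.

Yes

α = 0 ↦ 1
α = 1/5 ↦ 1
α = 2/5 ↦ 1
α = 3/5 ↦ 1
α = 4/5 ↦ 1
α = 1 ↦ 1
Every assignment gives a value ≥ 1.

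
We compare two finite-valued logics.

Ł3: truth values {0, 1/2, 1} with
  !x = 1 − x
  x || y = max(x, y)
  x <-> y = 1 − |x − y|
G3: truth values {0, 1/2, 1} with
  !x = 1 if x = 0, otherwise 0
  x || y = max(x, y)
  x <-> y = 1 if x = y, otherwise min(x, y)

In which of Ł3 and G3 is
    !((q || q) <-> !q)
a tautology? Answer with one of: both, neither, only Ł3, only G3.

In Ł3: at q = 1/2 the value is 0 — not a tautology.
In G3: every assignment gives 1 — tautology.

only G3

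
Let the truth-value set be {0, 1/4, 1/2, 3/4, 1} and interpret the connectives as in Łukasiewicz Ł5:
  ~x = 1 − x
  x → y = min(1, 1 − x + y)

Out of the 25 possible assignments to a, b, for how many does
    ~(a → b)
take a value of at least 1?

1

value 1: 1 assignment (counts)
value 3/4: 2 assignments
value 1/2: 3 assignments
value 1/4: 4 assignments
value 0: 15 assignments
So 1 of the 25 assignments meets the threshold.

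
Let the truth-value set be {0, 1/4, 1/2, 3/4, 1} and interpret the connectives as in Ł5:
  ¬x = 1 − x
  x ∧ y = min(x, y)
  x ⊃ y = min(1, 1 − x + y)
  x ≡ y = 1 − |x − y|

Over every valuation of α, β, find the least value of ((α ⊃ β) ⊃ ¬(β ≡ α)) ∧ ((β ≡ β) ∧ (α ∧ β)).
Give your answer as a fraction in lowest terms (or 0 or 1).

0

Take α = 0, β = 0:
α ⊃ β = 0 ⊃ 0 = 1
β ≡ α = 0 ≡ 0 = 1
¬(β ≡ α) = ¬1 = 0
(α ⊃ β) ⊃ ¬(β ≡ α) = 1 ⊃ 0 = 0
β ≡ β = 0 ≡ 0 = 1
α ∧ β = 0 ∧ 0 = 0
(β ≡ β) ∧ (α ∧ β) = 1 ∧ 0 = 0
((α ⊃ β) ⊃ ¬(β ≡ α)) ∧ ((β ≡ β) ∧ (α ∧ β)) = 0 ∧ 0 = 0
No assignment yields a value below 0, so this is the minimum.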